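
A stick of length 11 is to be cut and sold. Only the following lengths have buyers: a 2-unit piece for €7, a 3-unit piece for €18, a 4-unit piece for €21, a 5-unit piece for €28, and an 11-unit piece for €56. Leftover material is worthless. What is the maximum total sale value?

Build r[k] bottom-up: r[k] = max over allowed piece i of (p[i] + r[k−i]).
r[1] = 0
r[2] = 7
r[3] = max(7+0, 18+0) = 18
r[4] = max(7+7, 18+0, 21+0) = 21
r[5] = max(7+18, 18+7, 21+0, 28+0) = 28
r[6] = max(7+21, 18+18, 21+7, 28+0) = 36
r[7] = max(7+28, 18+21, 21+18, 28+7) = 39
r[8] = max(7+36, 18+28, 21+21, 28+18) = 46
r[9] = max(7+39, 18+36, 21+28, 28+21) = 54
r[10] = max(7+46, 18+39, 21+36, 28+28) = 57
r[11] = max(7+54, 18+46, 21+39, 28+36, 56+0) = 64
One optimal cutting: 5 + 3 + 3 → €64.

64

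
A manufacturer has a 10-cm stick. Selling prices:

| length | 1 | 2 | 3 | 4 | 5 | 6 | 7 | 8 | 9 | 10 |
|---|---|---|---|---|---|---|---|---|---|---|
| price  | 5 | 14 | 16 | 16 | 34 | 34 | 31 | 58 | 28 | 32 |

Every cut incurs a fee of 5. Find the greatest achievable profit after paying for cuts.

Build r[k] bottom-up: r[k] = max over allowed piece i of (p[i] + r[k−i]) − 5 per cut.
r[1] = 5
r[2] = 14
r[3] = 16
r[4] = 23  (first piece 2, then r[2]=14)
r[5] = 34
r[6] = 34  (first piece 1, then r[5]=34)
r[7] = 43  (first piece 2, then r[5]=34)
r[8] = 58
r[9] = 58  (first piece 1, then r[8]=58)
r[10] = 67  (first piece 2, then r[8]=58)
One optimal plan: pieces 8 + 2 (1 cut) → 72 − 5 = 67.

67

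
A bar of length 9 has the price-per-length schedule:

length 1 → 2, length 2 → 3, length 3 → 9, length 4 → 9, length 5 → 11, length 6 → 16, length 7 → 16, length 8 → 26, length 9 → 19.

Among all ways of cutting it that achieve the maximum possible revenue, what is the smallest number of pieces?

Build r[k] bottom-up: r[k] = max over allowed piece i of (p[i] + r[k−i]).
r[1] = 2
r[2] = max(2+2, 3+0) = 4
r[3] = max(2+4, 3+2, 9+0) = 9
r[4] = max(2+9, 3+4, 9+2, 9+0) = 11
r[5] = max(2+11, 3+9, 9+4, 9+2, 11+0) = 13
r[6] = max(2+13, 3+11, 9+9, 9+4, 11+2, 16+0) = 18
r[7] = max(2+18, 3+13, 9+11, …, 16+2, 16+0) = 20
r[8] = max(2+20, 3+18, 9+13, …, 16+2, 26+0) = 26
r[9] = max(2+26, 3+20, 9+18, …, 26+2, 19+0) = 28
Maximum revenue is 28.
Now minimize piece count subject to staying optimal: for each k, pieces[k] = 1 + min over i with p[i]+r[k−i]=r[k] of pieces[k−i].
pieces[6] = 2
pieces[7] = 3
pieces[8] = 1
pieces[9] = 2

2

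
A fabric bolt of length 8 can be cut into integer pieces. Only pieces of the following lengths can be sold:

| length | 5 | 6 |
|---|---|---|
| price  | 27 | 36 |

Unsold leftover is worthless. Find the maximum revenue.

36

Consider every possible first cut. r[k] is the best of p[i]+r[k−i] over all sellable i≤k.
r[1] = 0
r[2] = 0
r[3] = 0
r[4] = 0
r[5] = 27
r[6] = max(27+0, 36+0) = 36
r[7] = max(27+0, 36+0) = 36
r[8] = max(27+0, 36+0) = 36
One optimal cutting: pieces 6 with 2 yards of scrap → $36.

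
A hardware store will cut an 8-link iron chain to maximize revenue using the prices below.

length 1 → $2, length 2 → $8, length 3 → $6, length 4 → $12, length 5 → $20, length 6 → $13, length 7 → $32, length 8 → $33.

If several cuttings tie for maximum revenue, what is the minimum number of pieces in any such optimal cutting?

2

Let r[k] be the best obtainable value from length k. For each k, try every first piece i and keep the best of price[i] + r[k−i].
r[1] = 2
r[2] = max(2+2, 8+0) = 8
r[3] = max(2+8, 8+2, 6+0) = 10
r[4] = max(2+10, 8+8, 6+2, 12+0) = 16
r[5] = max(2+16, 8+10, 6+8, 12+2, 20+0) = 20
r[6] = max(2+20, 8+16, 6+10, 12+8, 20+2, 13+0) = 24
r[7] = max(2+24, 8+20, 6+16, …, 13+2, 32+0) = 32
r[8] = max(2+32, 8+24, 6+20, …, 32+2, 33+0) = 34
Maximum revenue is $34.
Now minimize piece count subject to staying optimal: for each k, pieces[k] = 1 + min over i with p[i]+r[k−i]=r[k] of pieces[k−i].
pieces[5] = 1
pieces[6] = 3
pieces[7] = 1
pieces[8] = 2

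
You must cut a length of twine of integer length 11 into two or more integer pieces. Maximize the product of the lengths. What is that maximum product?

54

Define P[k] = max over 1≤i<k of i · max(k−i, P[k−i]); the inner max lets the remainder stay uncut if that's better.
P[2] = 1*max(1,0) = 1*1 = 1
P[3] = max(1*2, 2*1) = 2
P[4] = max(1*3, 2*2, 3*1) = 4
P[5] = max(1*4, 2*3, 3*2, 4*1) = 6
P[6] = max(1*6, 2*4, 3*3, 4*2, 5*1) = 9
P[7] = max(1*9, 2*6, 3*4, 4*3, 5*2, 6*1) = 12
P[8] = max(1*12, 2*9, 3*6, …, 6*2, 7*1) = 18
P[9] = max(1*18, 2*12, 3*9, …, 7*2, 8*1) = 27
P[10] = max(1*27, 2*18, 3*12, …, 8*2, 9*1) = 36
P[11] = max(1*36, 2*27, 3*18, …, 9*2, 10*1) = 54
One optimal split: 3 + 3 + 3 + 2; product 3*3*3*2 = 54.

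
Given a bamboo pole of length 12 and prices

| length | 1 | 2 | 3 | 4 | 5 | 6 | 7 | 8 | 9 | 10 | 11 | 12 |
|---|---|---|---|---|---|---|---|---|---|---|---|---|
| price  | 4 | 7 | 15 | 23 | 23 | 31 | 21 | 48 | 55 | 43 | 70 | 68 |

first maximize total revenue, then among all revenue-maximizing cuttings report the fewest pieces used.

2

Consider every possible first cut. r[k] is the best of p[i]+r[k−i] over all sellable i≤k.
r[1] = 4
r[2] = 8  (first piece 1, then r[1]=4)
r[3] = 15
r[4] = 23
r[5] = 27  (first piece 1, then r[4]=23)
r[6] = 31  (first piece 1, then r[5]=27)
r[7] = 38  (first piece 3, then r[4]=23)
r[8] = 48
r[9] = 55
r[10] = 59  (first piece 1, then r[9]=55)
r[11] = 70
r[12] = 74  (first piece 1, then r[11]=70)
Maximum revenue is $74.
Now minimize piece count subject to staying optimal: for each k, pieces[k] = 1 + min over i with p[i]+r[k−i]=r[k] of pieces[k−i].
pieces[9] = 1
pieces[10] = 2
pieces[11] = 1
pieces[12] = 2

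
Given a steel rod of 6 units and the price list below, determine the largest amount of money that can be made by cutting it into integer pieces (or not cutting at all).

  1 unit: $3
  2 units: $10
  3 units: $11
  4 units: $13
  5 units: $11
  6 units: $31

Consider every possible first cut. R[k] is the best of p[i]+R[k−i] over all sellable i≤k.
R[1] = 3
R[2] = 10
R[3] = 13  (first piece 1, then R[2]=10)
R[4] = 20  (first piece 2, then R[2]=10)
R[5] = 23  (first piece 1, then R[4]=20)
R[6] = 31
Best is to sell the whole 6-unit piece uncut for $31.

31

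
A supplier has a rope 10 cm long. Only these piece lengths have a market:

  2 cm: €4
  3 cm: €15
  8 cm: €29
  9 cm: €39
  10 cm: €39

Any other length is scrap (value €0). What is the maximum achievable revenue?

45

Let r[k] be the best obtainable value from length k. For each k, try every first piece i and keep the best of price[i] + r[k−i].
r[1] = 0
r[2] = 4
r[3] = max(4+0, 15+0) = 15
r[4] = max(4+4, 15+0) = 15
r[5] = max(4+15, 15+4) = 19
r[6] = max(4+15, 15+15) = 30
r[7] = max(4+19, 15+15) = 30
r[8] = max(4+30, 15+19, 29+0) = 34
r[9] = max(4+30, 15+30, 29+0, 39+0) = 45
r[10] = max(4+34, 15+30, 29+4, 39+0, 39+0) = 45
One optimal cutting: pieces 3 + 3 + 3 with 1 cm of scrap → €45.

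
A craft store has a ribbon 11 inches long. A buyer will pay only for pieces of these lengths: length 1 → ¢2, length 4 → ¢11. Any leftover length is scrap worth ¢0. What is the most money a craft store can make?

28

Build r[k] bottom-up: r[k] = max over allowed piece i of (p[i] + r[k−i]).
r[1] = 2
r[2] = 4  (first piece 1, then r[1]=2)
r[3] = 6  (first piece 1, then r[2]=4)
r[4] = 11
r[5] = 13  (first piece 1, then r[4]=11)
r[6] = 15  (first piece 1, then r[5]=13)
r[7] = 17  (first piece 1, then r[6]=15)
r[8] = 22  (first piece 4, then r[4]=11)
r[9] = 24  (first piece 1, then r[8]=22)
r[10] = 26  (first piece 1, then r[9]=24)
r[11] = 28  (first piece 1, then r[10]=26)
One optimal cutting: 4 + 4 + 1 + 1 + 1 → ¢28.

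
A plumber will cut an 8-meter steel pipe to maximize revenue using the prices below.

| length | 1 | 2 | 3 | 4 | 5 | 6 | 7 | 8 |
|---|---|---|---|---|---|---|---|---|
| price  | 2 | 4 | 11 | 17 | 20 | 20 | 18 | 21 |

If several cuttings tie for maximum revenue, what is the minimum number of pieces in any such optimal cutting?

2

Consider every possible first cut. r[k] is the best of p[i]+r[k−i] over all sellable i≤k.
r[1] = 2
r[2] = 4  (first piece 1, then r[1]=2)
r[3] = 11
r[4] = 17
r[5] = 20
r[6] = 22  (first piece 1, then r[5]=20)
r[7] = 28  (first piece 3, then r[4]=17)
r[8] = 34  (first piece 4, then r[4]=17)
Maximum revenue is $34.
Now minimize piece count subject to staying optimal: for each k, pieces[k] = 1 + min over i with p[i]+r[k−i]=r[k] of pieces[k−i].
pieces[5] = 1
pieces[6] = 2
pieces[7] = 2
pieces[8] = 2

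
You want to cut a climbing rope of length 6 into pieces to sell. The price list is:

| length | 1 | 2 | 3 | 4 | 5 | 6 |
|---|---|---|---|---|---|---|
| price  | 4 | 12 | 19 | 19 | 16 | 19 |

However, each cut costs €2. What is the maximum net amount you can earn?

Build net[k] bottom-up: net[k] = max over allowed piece i of (p[i] + net[k−i]) − 2 per cut.
net[1] = 4
net[2] = 12
net[3] = 19
net[4] = 22  (first piece 2, then net[2]=12)
net[5] = 29  (first piece 2, then net[3]=19)
net[6] = 36  (first piece 3, then net[3]=19)
One optimal plan: pieces 3 + 3 (1 cut) → €38 − €2 = €36.

36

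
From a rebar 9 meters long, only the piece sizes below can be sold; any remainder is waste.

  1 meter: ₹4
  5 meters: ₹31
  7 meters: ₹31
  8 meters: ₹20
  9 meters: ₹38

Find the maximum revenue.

Let r[k] be the best obtainable value from length k. For each k, try every first piece i and keep the best of price[i] + r[k−i].
r[1] = 4
r[2] = 8  (first piece 1, then r[1]=4)
r[3] = 12  (first piece 1, then r[2]=8)
r[4] = 16  (first piece 1, then r[3]=12)
r[5] = max(4+16, 31+0) = 31
r[6] = max(4+31, 31+4) = 35
r[7] = max(4+35, 31+8, 31+0) = 39
r[8] = max(4+39, 31+12, 31+4, 20+0) = 43
r[9] = max(4+43, 31+16, 31+8, 20+4, 38+0) = 47
One optimal cutting: 5 + 1 + 1 + 1 + 1 → ₹47.

47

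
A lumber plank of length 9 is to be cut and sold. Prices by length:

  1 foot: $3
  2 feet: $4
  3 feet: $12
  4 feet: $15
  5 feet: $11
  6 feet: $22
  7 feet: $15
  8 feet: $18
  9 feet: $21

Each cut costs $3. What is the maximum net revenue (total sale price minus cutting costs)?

Consider every possible first cut. net[k] is the best of p[i]+net[k−i] over all sellable i≤k, charging 3 whenever i<k.
net[1] = 3
net[2] = max(3+3-3, 4+0) = 4
net[3] = max(3+4-3, 4+3-3, 12+0) = 12
net[4] = max(3+12-3, 4+4-3, 12+3-3, 15+0) = 15
net[5] = max(3+15-3, 4+12-3, 12+4-3, 15+3-3, 11+0) = 15
net[6] = max(3+15-3, 4+15-3, 12+12-3, 15+4-3, 11+3-3, 22+0) = 22
net[7] = max(3+22-3, 4+15-3, 12+15-3, …, 22+3-3, 15+0) = 24
net[8] = max(3+24-3, 4+22-3, 12+15-3, …, 15+3-3, 18+0) = 27
net[9] = max(3+27-3, 4+24-3, 12+22-3, …, 18+3-3, 21+0) = 31
One optimal plan: pieces 6 + 3 (1 cut) → $34 − $3 = $31.

31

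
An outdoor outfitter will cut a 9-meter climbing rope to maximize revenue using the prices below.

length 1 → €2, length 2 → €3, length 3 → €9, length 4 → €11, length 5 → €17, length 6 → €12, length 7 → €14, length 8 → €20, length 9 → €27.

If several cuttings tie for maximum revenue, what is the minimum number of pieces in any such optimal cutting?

2

Consider every possible first cut. r[k] is the best of p[i]+r[k−i] over all sellable i≤k.
r[1] = 2
r[2] = max(2+2, 3+0) = 4
r[3] = max(2+4, 3+2, 9+0) = 9
r[4] = max(2+9, 3+4, 9+2, 11+0) = 11
r[5] = max(2+11, 3+9, 9+4, 11+2, 17+0) = 17
r[6] = max(2+17, 3+11, 9+9, 11+4, 17+2, 12+0) = 19
r[7] = max(2+19, 3+17, 9+11, …, 12+2, 14+0) = 21
r[8] = max(2+21, 3+19, 9+17, …, 14+2, 20+0) = 26
r[9] = max(2+26, 3+21, 9+19, …, 20+2, 27+0) = 28
Maximum revenue is €28.
Now minimize piece count subject to staying optimal: for each k, pieces[k] = 1 + min over i with p[i]+r[k−i]=r[k] of pieces[k−i].
pieces[6] = 2
pieces[7] = 3
pieces[8] = 2
pieces[9] = 2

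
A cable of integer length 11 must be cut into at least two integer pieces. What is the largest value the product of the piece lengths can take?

54

Fill P[k] for k=2..11: at each k try every first piece i and multiply by the better of (k−i) uncut or P[k−i].
P[2] = 1×max(1,0) = 1×1 = 1
P[3] = 1×max(2,1) = 1×2 = 2
P[4] = 2×max(2,1) = 2×2 = 4
P[5] = 2×max(3,2) = 2×3 = 6
P[6] = 3×max(3,2) = 3×3 = 9
P[7] = 2×max(5,6) = 2×6 = 12
P[8] = 2×max(6,9) = 2×9 = 18
P[9] = 3×max(6,9) = 3×9 = 27
P[10] = 2×max(8,18) = 2×18 = 36
P[11] = 2×max(9,27) = 2×27 = 54
One optimal split: 3 + 3 + 3 + 2; product 3×3×3×2 = 54.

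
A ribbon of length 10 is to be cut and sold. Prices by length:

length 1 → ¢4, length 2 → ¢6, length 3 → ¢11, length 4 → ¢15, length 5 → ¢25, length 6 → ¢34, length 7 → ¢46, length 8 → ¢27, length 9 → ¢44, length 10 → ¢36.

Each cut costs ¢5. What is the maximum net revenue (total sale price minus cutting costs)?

52

Consider every possible first cut. v[k] is the best of p[i]+v[k−i] over all sellable i≤k, charging 5 whenever i<k.
v[1] = 4
v[2] = 6
v[3] = 11
v[4] = 15
v[5] = 25
v[6] = 34
v[7] = 46
v[8] = 45  (first piece 1, then v[7]=46)
v[9] = 47  (first piece 2, then v[7]=46)
v[10] = 52  (first piece 3, then v[7]=46)
One optimal plan: pieces 7 + 3 (1 cut) → ¢57 − ¢5 = ¢52.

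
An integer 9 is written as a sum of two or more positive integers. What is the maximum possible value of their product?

Fill g[k] for k=2..9: at each k try every first piece i and multiply by the better of (k−i) uncut or g[k−i].
g[2] = 1*max(1,0) = 1*1 = 1
g[3] = 1*max(2,1) = 1*2 = 2
g[4] = 2*max(2,1) = 2*2 = 4
g[5] = 2*max(3,2) = 2*3 = 6
g[6] = 3*max(3,2) = 3*3 = 9
g[7] = 2*max(5,6) = 2*6 = 12
g[8] = 2*max(6,9) = 2*9 = 18
g[9] = 3*max(6,9) = 3*9 = 27
One optimal split: 3 + 3 + 3; product 3*3*3 = 27.

27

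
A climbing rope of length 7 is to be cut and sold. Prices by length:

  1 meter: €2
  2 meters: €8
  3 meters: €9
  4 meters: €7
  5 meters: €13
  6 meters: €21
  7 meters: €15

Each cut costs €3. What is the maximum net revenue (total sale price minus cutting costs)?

20

Consider every possible first cut. v[k] is the best of p[i]+v[k−i] over all sellable i≤k, charging 3 whenever i<k.
v[1] = 2
v[2] = max(2+2-3, 8+0) = 8
v[3] = max(2+8-3, 8+2-3, 9+0) = 9
v[4] = max(2+9-3, 8+8-3, 9+2-3, 7+0) = 13
v[5] = max(2+13-3, 8+9-3, 9+8-3, 7+2-3, 13+0) = 14
v[6] = max(2+14-3, 8+13-3, 9+9-3, 7+8-3, 13+2-3, 21+0) = 21
v[7] = max(2+21-3, 8+14-3, 9+13-3, …, 21+2-3, 15+0) = 20
One optimal plan: pieces 6 + 1 (1 cut) → €23 − €3 = €20.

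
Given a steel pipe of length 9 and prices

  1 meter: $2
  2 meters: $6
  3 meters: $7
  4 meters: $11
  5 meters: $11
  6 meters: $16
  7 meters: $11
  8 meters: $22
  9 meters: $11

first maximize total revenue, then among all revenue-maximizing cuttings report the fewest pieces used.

5

Consider every possible first cut. r[k] is the best of p[i]+r[k−i] over all sellable i≤k.
r[1] = 2
r[2] = max(2+2, 6+0) = 6
r[3] = max(2+6, 6+2, 7+0) = 8
r[4] = max(2+8, 6+6, 7+2, 11+0) = 12
r[5] = max(2+12, 6+8, 7+6, 11+2, 11+0) = 14
r[6] = max(2+14, 6+12, 7+8, 11+6, 11+2, 16+0) = 18
r[7] = max(2+18, 6+14, 7+12, …, 16+2, 11+0) = 20
r[8] = max(2+20, 6+18, 7+14, …, 11+2, 22+0) = 24
r[9] = max(2+24, 6+20, 7+18, …, 22+2, 11+0) = 26
Maximum revenue is $26.
Now minimize piece count subject to staying optimal: for each k, pieces[k] = 1 + min over i with p[i]+r[k−i]=r[k] of pieces[k−i].
pieces[6] = 3
pieces[7] = 4
pieces[8] = 4
pieces[9] = 5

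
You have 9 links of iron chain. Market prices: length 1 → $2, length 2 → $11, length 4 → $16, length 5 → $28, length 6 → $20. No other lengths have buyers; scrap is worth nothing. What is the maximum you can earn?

Build best[k] bottom-up: best[k] = max over allowed piece i of (p[i] + best[k−i]).
best[1] = 2
best[2] = 11
best[3] = 13  (first piece 1, then best[2]=11)
best[4] = 22  (first piece 2, then best[2]=11)
best[5] = 28
best[6] = 33  (first piece 2, then best[4]=22)
best[7] = 39  (first piece 2, then best[5]=28)
best[8] = 44  (first piece 2, then best[6]=33)
best[9] = 50  (first piece 2, then best[7]=39)
One optimal cutting: 5 + 2 + 2 → $50.

50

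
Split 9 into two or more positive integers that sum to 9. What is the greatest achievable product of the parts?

27

Fill g[k] for k=2..9: at each k try every first piece i and multiply by the better of (k−i) uncut or g[k−i].
g[2] = 1*max(1,0) = 1*1 = 1
g[3] = max(1*2, 2*1) = 2
g[4] = max(1*3, 2*2, 3*1) = 4
g[5] = max(1*4, 2*3, 3*2, 4*1) = 6
g[6] = max(1*6, 2*4, 3*3, 4*2, 5*1) = 9
g[7] = max(1*9, 2*6, 3*4, 4*3, 5*2, 6*1) = 12
g[8] = max(1*12, 2*9, 3*6, …, 6*2, 7*1) = 18
g[9] = max(1*18, 2*12, 3*9, …, 7*2, 8*1) = 27
One optimal split: 3 + 3 + 3; product 3*3*3 = 27.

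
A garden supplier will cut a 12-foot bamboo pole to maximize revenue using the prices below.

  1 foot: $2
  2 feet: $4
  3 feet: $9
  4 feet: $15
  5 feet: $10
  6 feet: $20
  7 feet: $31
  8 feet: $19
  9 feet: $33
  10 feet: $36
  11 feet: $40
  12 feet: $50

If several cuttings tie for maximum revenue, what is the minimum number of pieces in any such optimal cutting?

Consider every possible first cut. r[k] is the best of p[i]+r[k−i] over all sellable i≤k.
r[1] = 2
r[2] = 4  (first piece 1, then r[1]=2)
r[3] = 9
r[4] = 15
r[5] = 17  (first piece 1, then r[4]=15)
r[6] = 20
r[7] = 31
r[8] = 33  (first piece 1, then r[7]=31)
r[9] = 35  (first piece 1, then r[8]=33)
r[10] = 40  (first piece 3, then r[7]=31)
r[11] = 46  (first piece 4, then r[7]=31)
r[12] = 50
Maximum revenue is $50.
Now minimize piece count subject to staying optimal: for each k, pieces[k] = 1 + min over i with p[i]+r[k−i]=r[k] of pieces[k−i].
pieces[9] = 2
pieces[10] = 2
pieces[11] = 2
pieces[12] = 1

1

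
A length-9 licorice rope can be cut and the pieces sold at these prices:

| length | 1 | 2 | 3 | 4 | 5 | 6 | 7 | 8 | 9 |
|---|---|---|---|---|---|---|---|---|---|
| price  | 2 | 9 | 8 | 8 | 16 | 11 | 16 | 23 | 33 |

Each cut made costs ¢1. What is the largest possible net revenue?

34

Build r[k] bottom-up: r[k] = max over allowed piece i of (p[i] + r[k−i]) − 1 per cut.
r[1] = 2
r[2] = 9
r[3] = 10  (first piece 1, then r[2]=9)
r[4] = 17  (first piece 2, then r[2]=9)
r[5] = 18  (first piece 1, then r[4]=17)
r[6] = 25  (first piece 2, then r[4]=17)
r[7] = 26  (first piece 1, then r[6]=25)
r[8] = 33  (first piece 2, then r[6]=25)
r[9] = 34  (first piece 1, then r[8]=33)
One optimal plan: pieces 2 + 2 + 2 + 2 + 1 (4 cuts) → ¢38 − ¢4 = ¢34.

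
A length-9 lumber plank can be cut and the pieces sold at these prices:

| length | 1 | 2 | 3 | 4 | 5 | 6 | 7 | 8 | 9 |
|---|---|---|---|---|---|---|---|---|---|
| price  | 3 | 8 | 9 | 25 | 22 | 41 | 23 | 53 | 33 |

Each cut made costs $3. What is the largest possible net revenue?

Consider every possible first cut. r[k] is the best of p[i]+r[k−i] over all sellable i≤k, charging 3 whenever i<k.
r[1] = 3
r[2] = max(3+3-3, 8+0) = 8
r[3] = max(3+8-3, 8+3-3, 9+0) = 9
r[4] = max(3+9-3, 8+8-3, 9+3-3, 25+0) = 25
r[5] = max(3+25-3, 8+9-3, 9+8-3, 25+3-3, 22+0) = 25
r[6] = max(3+25-3, 8+25-3, 9+9-3, 25+8-3, 22+3-3, 41+0) = 41
r[7] = max(3+41-3, 8+25-3, 9+25-3, …, 41+3-3, 23+0) = 41
r[8] = max(3+41-3, 8+41-3, 9+25-3, …, 23+3-3, 53+0) = 53
r[9] = max(3+53-3, 8+41-3, 9+41-3, …, 53+3-3, 33+0) = 53
One optimal plan: pieces 8 + 1 (1 cut) → $56 − $3 = $53.

53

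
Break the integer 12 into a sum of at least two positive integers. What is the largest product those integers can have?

Let g[k] be the best product for length k (with at least one cut). For each first piece i, the rest contributes max(k−i, g[k−i]).
g[2] = 1*max(1,0) = 1*1 = 1
g[3] = 1*max(2,1) = 1*2 = 2
g[4] = 2*max(2,1) = 2*2 = 4
g[5] = 2*max(3,2) = 2*3 = 6
g[6] = 3*max(3,2) = 3*3 = 9
g[7] = 2*max(5,6) = 2*6 = 12
g[8] = 2*max(6,9) = 2*9 = 18
g[9] = 3*max(6,9) = 3*9 = 27
g[10] = 2*max(8,18) = 2*18 = 36
g[11] = 2*max(9,27) = 2*27 = 54
g[12] = 3*max(9,27) = 3*27 = 81
One optimal split: 3 + 3 + 3 + 3; product 3*3*3*3 = 81.

81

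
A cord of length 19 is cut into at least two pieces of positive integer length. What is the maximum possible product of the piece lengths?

Define m[k] = max over 1≤i<k of i · max(k−i, m[k−i]); the inner max lets the remainder stay uncut if that's better.
Small cases: m[2]=1, m[3]=2, m[4]=4, m[5]=6, m[6]=9, m[7]=12, m[8]=18, m[9]=27, m[10]=36, m[11]=54, m[12]=81, m[13]=108.
m[14] = 2·max(12,81) = 2·81 = 162
m[15] = 3·max(12,81) = 3·81 = 243
m[16] = 2·max(14,162) = 2·162 = 324
m[17] = 2·max(15,243) = 2·243 = 486
m[18] = 3·max(15,243) = 3·243 = 729
m[19] = 2·max(17,486) = 2·486 = 972
One optimal split: 3 + 3 + 3 + 3 + 3 + 2 + 2; product 3·3·3·3·3·2·2 = 972.

972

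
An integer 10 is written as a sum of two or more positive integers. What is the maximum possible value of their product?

Fill P[k] for k=2..10: at each k try every first piece i and multiply by the better of (k−i) uncut or P[k−i].
P[2] = 1*max(1,0) = 1*1 = 1
P[3] = max(1*2, 2*1) = 2
P[4] = max(1*3, 2*2, 3*1) = 4
P[5] = max(1*4, 2*3, 3*2, 4*1) = 6
P[6] = max(1*6, 2*4, 3*3, 4*2, 5*1) = 9
P[7] = max(1*9, 2*6, 3*4, 4*3, 5*2, 6*1) = 12
P[8] = max(1*12, 2*9, 3*6, …, 6*2, 7*1) = 18
P[9] = max(1*18, 2*12, 3*9, …, 7*2, 8*1) = 27
P[10] = max(1*27, 2*18, 3*12, …, 8*2, 9*1) = 36
One optimal split: 3 + 3 + 2 + 2; product 3*3*2*2 = 36.

36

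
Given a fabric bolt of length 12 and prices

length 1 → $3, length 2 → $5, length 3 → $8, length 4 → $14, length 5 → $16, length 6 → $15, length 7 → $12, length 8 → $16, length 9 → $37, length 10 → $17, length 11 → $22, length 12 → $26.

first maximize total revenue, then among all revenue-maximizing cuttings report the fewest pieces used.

Consider every possible first cut. r[k] is the best of p[i]+r[k−i] over all sellable i≤k.
r[1] = 3
r[2] = max(3+3, 5+0) = 6
r[3] = max(3+6, 5+3, 8+0) = 9
r[4] = max(3+9, 5+6, 8+3, 14+0) = 14
r[5] = max(3+14, 5+9, 8+6, 14+3, 16+0) = 17
r[6] = max(3+17, 5+14, 8+9, 14+6, 16+3, 15+0) = 20
r[7] = max(3+20, 5+17, 8+14, …, 15+3, 12+0) = 23
r[8] = max(3+23, 5+20, 8+17, …, 12+3, 16+0) = 28
r[9] = max(3+28, 5+23, 8+20, …, 16+3, 37+0) = 37
r[10] = max(3+37, 5+28, 8+23, …, 37+3, 17+0) = 40
r[11] = max(3+40, 5+37, 8+28, …, 17+3, 22+0) = 43
r[12] = max(3+43, 5+40, 8+37, …, 22+3, 26+0) = 46
Maximum revenue is $46.
Now minimize piece count subject to staying optimal: for each k, pieces[k] = 1 + min over i with p[i]+r[k−i]=r[k] of pieces[k−i].
pieces[9] = 1
pieces[10] = 2
pieces[11] = 3
pieces[12] = 4

4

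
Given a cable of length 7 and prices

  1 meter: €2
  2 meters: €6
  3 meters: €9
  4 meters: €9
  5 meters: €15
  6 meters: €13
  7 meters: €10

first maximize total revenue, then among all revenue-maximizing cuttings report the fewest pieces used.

Build r[k] bottom-up: r[k] = max over allowed piece i of (p[i] + r[k−i]).
r[1] = 2
r[2] = 6
r[3] = 9
r[4] = 12  (first piece 2, then r[2]=6)
r[5] = 15  (first piece 2, then r[3]=9)
r[6] = 18  (first piece 2, then r[4]=12)
r[7] = 21  (first piece 2, then r[5]=15)
Maximum revenue is €21.
Now minimize piece count subject to staying optimal: for each k, pieces[k] = 1 + min over i with p[i]+r[k−i]=r[k] of pieces[k−i].
pieces[4] = 2
pieces[5] = 1
pieces[6] = 2
pieces[7] = 2

2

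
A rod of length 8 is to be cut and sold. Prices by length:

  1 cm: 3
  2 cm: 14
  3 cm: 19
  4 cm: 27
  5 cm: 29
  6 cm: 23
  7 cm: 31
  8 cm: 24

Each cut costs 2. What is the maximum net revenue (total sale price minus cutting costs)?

52

Build net[k] bottom-up: net[k] = max over allowed piece i of (p[i] + net[k−i]) − 2 per cut.
net[1] = 3
net[2] = max(3+3-2, 14+0) = 14
net[3] = max(3+14-2, 14+3-2, 19+0) = 19
net[4] = max(3+19-2, 14+14-2, 19+3-2, 27+0) = 27
net[5] = max(3+27-2, 14+19-2, 19+14-2, 27+3-2, 29+0) = 31
net[6] = max(3+31-2, 14+27-2, 19+19-2, 27+14-2, 29+3-2, 23+0) = 39
net[7] = max(3+39-2, 14+31-2, 19+27-2, …, 23+3-2, 31+0) = 44
net[8] = max(3+44-2, 14+39-2, 19+31-2, …, 31+3-2, 24+0) = 52
One optimal plan: pieces 4 + 4 (1 cut) → 54 − 2 = 52.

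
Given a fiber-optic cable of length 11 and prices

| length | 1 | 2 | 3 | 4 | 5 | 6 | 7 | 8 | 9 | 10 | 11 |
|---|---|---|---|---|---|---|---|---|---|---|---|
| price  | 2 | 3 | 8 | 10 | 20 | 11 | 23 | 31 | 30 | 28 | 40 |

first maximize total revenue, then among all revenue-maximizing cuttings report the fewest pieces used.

3

Consider every possible first cut. r[k] is the best of p[i]+r[k−i] over all sellable i≤k.
r[1] = 2
r[2] = max(2+2, 3+0) = 4
r[3] = max(2+4, 3+2, 8+0) = 8
r[4] = max(2+8, 3+4, 8+2, 10+0) = 10
r[5] = max(2+10, 3+8, 8+4, 10+2, 20+0) = 20
r[6] = max(2+20, 3+10, 8+8, 10+4, 20+2, 11+0) = 22
r[7] = max(2+22, 3+20, 8+10, …, 11+2, 23+0) = 24
r[8] = max(2+24, 3+22, 8+20, …, 23+2, 31+0) = 31
r[9] = max(2+31, 3+24, 8+22, …, 31+2, 30+0) = 33
r[10] = max(2+33, 3+31, 8+24, …, 30+2, 28+0) = 40
r[11] = max(2+40, 3+33, 8+31, …, 28+2, 40+0) = 42
Maximum revenue is $42.
Now minimize piece count subject to staying optimal: for each k, pieces[k] = 1 + min over i with p[i]+r[k−i]=r[k] of pieces[k−i].
pieces[8] = 1
pieces[9] = 2
pieces[10] = 2
pieces[11] = 3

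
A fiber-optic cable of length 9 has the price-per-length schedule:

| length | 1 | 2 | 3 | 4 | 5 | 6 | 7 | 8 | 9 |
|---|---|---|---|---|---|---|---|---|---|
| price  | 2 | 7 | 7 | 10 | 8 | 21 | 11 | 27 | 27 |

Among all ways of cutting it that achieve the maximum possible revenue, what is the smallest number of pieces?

Build r[k] bottom-up: r[k] = max over allowed piece i of (p[i] + r[k−i]).
r[1] = 2
r[2] = 7
r[3] = 9  (first piece 1, then r[2]=7)
r[4] = 14  (first piece 2, then r[2]=7)
r[5] = 16  (first piece 1, then r[4]=14)
r[6] = 21  (first piece 2, then r[4]=14)
r[7] = 23  (first piece 1, then r[6]=21)
r[8] = 28  (first piece 2, then r[6]=21)
r[9] = 30  (first piece 1, then r[8]=28)
Maximum revenue is $30.
Now minimize piece count subject to staying optimal: for each k, pieces[k] = 1 + min over i with p[i]+r[k−i]=r[k] of pieces[k−i].
pieces[6] = 1
pieces[7] = 2
pieces[8] = 2
pieces[9] = 3

3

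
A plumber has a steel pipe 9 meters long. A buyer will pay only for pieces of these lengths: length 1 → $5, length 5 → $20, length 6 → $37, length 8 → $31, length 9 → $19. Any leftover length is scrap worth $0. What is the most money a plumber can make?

Consider every possible first cut. best[k] is the best of p[i]+best[k−i] over all sellable i≤k.
best[1] = 5
best[2] = 10  (first piece 1, then best[1]=5)
best[3] = 15  (first piece 1, then best[2]=10)
best[4] = 20  (first piece 1, then best[3]=15)
best[5] = max(5+20, 20+0) = 25
best[6] = max(5+25, 20+5, 37+0) = 37
best[7] = max(5+37, 20+10, 37+5) = 42
best[8] = max(5+42, 20+15, 37+10, 31+0) = 47
best[9] = max(5+47, 20+20, 37+15, 31+5, 19+0) = 52
One optimal cutting: 6 + 1 + 1 + 1 → $52.

52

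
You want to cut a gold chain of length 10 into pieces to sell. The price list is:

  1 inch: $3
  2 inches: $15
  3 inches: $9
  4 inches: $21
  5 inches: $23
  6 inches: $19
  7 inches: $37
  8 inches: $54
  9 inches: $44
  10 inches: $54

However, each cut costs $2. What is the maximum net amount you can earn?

Build v[k] bottom-up: v[k] = max over allowed piece i of (p[i] + v[k−i]) − 2 per cut.
v[1] = 3
v[2] = 15
v[3] = 16  (first piece 1, then v[2]=15)
v[4] = 28  (first piece 2, then v[2]=15)
v[5] = 29  (first piece 1, then v[4]=28)
v[6] = 41  (first piece 2, then v[4]=28)
v[7] = 42  (first piece 1, then v[6]=41)
v[8] = 54  (first piece 2, then v[6]=41)
v[9] = 55  (first piece 1, then v[8]=54)
v[10] = 67  (first piece 2, then v[8]=54)
One optimal plan: pieces 2 + 2 + 2 + 2 + 2 (4 cuts) → $75 − $8 = $67.

67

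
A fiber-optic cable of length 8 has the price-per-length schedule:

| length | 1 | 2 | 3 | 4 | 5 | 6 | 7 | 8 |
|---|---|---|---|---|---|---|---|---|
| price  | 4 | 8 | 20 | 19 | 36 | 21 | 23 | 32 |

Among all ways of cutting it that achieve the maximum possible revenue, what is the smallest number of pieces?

Let r[k] be the best obtainable value from length k. For each k, try every first piece i and keep the best of price[i] + r[k−i].
r[1] = 4
r[2] = max(4+4, 8+0) = 8
r[3] = max(4+8, 8+4, 20+0) = 20
r[4] = max(4+20, 8+8, 20+4, 19+0) = 24
r[5] = max(4+24, 8+20, 20+8, 19+4, 36+0) = 36
r[6] = max(4+36, 8+24, 20+20, 19+8, 36+4, 21+0) = 40
r[7] = max(4+40, 8+36, 20+24, …, 21+4, 23+0) = 44
r[8] = max(4+44, 8+40, 20+36, …, 23+4, 32+0) = 56
Maximum revenue is $56.
Now minimize piece count subject to staying optimal: for each k, pieces[k] = 1 + min over i with p[i]+r[k−i]=r[k] of pieces[k−i].
pieces[5] = 1
pieces[6] = 2
pieces[7] = 2
pieces[8] = 2

2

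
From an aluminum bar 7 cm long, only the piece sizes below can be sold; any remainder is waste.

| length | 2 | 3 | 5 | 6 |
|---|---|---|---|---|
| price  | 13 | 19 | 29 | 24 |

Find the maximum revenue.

Let r[k] be the best obtainable value from length k. For each k, try every first piece i and keep the best of price[i] + r[k−i].
r[1] = 0
r[2] = 13
r[3] = max(13+0, 19+0) = 19
r[4] = max(13+13, 19+0) = 26
r[5] = max(13+19, 19+13, 29+0) = 32
r[6] = max(13+26, 19+19, 29+0, 24+0) = 39
r[7] = max(13+32, 19+26, 29+13, 24+0) = 45
One optimal cutting: 3 + 2 + 2 → $45.

45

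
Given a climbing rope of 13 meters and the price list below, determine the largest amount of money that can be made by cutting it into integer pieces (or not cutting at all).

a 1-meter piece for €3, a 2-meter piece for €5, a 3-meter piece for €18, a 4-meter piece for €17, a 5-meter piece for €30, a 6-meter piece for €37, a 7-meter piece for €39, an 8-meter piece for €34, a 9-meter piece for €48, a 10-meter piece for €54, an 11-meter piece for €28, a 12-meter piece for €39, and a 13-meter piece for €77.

78

Consider every possible first cut. R[k] is the best of p[i]+R[k−i] over all sellable i≤k.
R[1] = 3
R[2] = 6  (first piece 1, then R[1]=3)
R[3] = 18
R[4] = 21  (first piece 1, then R[3]=18)
R[5] = 30
R[6] = 37
R[7] = 40  (first piece 1, then R[6]=37)
R[8] = 48  (first piece 3, then R[5]=30)
R[9] = 55  (first piece 3, then R[6]=37)
R[10] = 60  (first piece 5, then R[5]=30)
R[11] = 67  (first piece 5, then R[6]=37)
R[12] = 74  (first piece 6, then R[6]=37)
R[13] = 78  (first piece 3, then R[10]=60)
One optimal cutting: 5 + 5 + 3 → €30 + €30 + €18 = €78.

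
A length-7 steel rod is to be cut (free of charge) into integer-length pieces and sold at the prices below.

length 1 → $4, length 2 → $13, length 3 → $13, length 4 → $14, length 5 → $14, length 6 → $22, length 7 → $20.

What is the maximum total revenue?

43

Consider every possible first cut. r[k] is the best of p[i]+r[k−i] over all sellable i≤k.
r[1] = 4
r[2] = max(4+4, 13+0) = 13
r[3] = max(4+13, 13+4, 13+0) = 17
r[4] = max(4+17, 13+13, 13+4, 14+0) = 26
r[5] = max(4+26, 13+17, 13+13, 14+4, 14+0) = 30
r[6] = max(4+30, 13+26, 13+17, 14+13, 14+4, 22+0) = 39
r[7] = max(4+39, 13+30, 13+26, …, 22+4, 20+0) = 43
One optimal cutting: 2 + 2 + 2 + 1 → $13 + $13 + $13 + $4 = $43.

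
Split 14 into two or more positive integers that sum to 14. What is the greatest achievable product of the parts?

162

Define f[k] = max over 1≤i<k of i · max(k−i, f[k−i]); the inner max lets the remainder stay uncut if that's better.
f[2] = 1*max(1,0) = 1*1 = 1
f[3] = max(1*2, 2*1) = 2
f[4] = max(1*3, 2*2, 3*1) = 4
f[5] = max(1*4, 2*3, 3*2, 4*1) = 6
f[6] = max(1*6, 2*4, 3*3, 4*2, 5*1) = 9
f[7] = max(1*9, 2*6, 3*4, 4*3, 5*2, 6*1) = 12
f[8] = max(1*12, 2*9, 3*6, …, 6*2, 7*1) = 18
f[9] = max(1*18, 2*12, 3*9, …, 7*2, 8*1) = 27
f[10] = max(1*27, 2*18, 3*12, …, 8*2, 9*1) = 36
f[11] = max(1*36, 2*27, 3*18, …, 9*2, 10*1) = 54
f[12] = max(1*54, 2*36, 3*27, …, 10*2, 11*1) = 81
f[13] = max(1*81, 2*54, 3*36, …, 11*2, 12*1) = 108
f[14] = max(1*108, 2*81, 3*54, …, 12*2, 13*1) = 162
One optimal split: 3 + 3 + 3 + 3 + 2; product 3*3*3*3*2 = 162.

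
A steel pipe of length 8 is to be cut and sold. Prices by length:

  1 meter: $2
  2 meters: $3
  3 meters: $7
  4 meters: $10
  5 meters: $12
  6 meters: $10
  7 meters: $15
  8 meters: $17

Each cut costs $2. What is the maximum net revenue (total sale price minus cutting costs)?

Consider every possible first cut. v[k] is the best of p[i]+v[k−i] over all sellable i≤k, charging 2 whenever i<k.
v[1] = 2
v[2] = max(2+2-2, 3+0) = 3
v[3] = max(2+3-2, 3+2-2, 7+0) = 7
v[4] = max(2+7-2, 3+3-2, 7+2-2, 10+0) = 10
v[5] = max(2+10-2, 3+7-2, 7+3-2, 10+2-2, 12+0) = 12
v[6] = max(2+12-2, 3+10-2, 7+7-2, 10+3-2, 12+2-2, 10+0) = 12
v[7] = max(2+12-2, 3+12-2, 7+10-2, …, 10+2-2, 15+0) = 15
v[8] = max(2+15-2, 3+12-2, 7+12-2, …, 15+2-2, 17+0) = 18
One optimal plan: pieces 4 + 4 (1 cut) → $20 − $2 = $18.

18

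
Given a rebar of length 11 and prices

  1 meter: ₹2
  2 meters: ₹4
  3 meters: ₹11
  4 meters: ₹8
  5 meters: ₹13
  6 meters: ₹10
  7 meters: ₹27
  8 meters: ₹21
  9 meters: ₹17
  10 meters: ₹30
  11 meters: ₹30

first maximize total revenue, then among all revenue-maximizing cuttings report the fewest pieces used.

3

Consider every possible first cut. r[k] is the best of p[i]+r[k−i] over all sellable i≤k.
r[1] = 2
r[2] = 4  (first piece 1, then r[1]=2)
r[3] = 11
r[4] = 13  (first piece 1, then r[3]=11)
r[5] = 15  (first piece 1, then r[4]=13)
r[6] = 22  (first piece 3, then r[3]=11)
r[7] = 27
r[8] = 29  (first piece 1, then r[7]=27)
r[9] = 33  (first piece 3, then r[6]=22)
r[10] = 38  (first piece 3, then r[7]=27)
r[11] = 40  (first piece 1, then r[10]=38)
Maximum revenue is ₹40.
Now minimize piece count subject to staying optimal: for each k, pieces[k] = 1 + min over i with p[i]+r[k−i]=r[k] of pieces[k−i].
pieces[8] = 2
pieces[9] = 3
pieces[10] = 2
pieces[11] = 3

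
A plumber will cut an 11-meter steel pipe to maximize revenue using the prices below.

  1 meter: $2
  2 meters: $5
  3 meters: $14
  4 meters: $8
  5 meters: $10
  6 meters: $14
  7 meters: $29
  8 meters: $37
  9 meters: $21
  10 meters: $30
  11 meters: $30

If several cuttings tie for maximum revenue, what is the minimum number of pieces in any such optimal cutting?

2

Let r[k] be the best obtainable value from length k. For each k, try every first piece i and keep the best of price[i] + r[k−i].
r[1] = 2
r[2] = 5
r[3] = 14
r[4] = 16  (first piece 1, then r[3]=14)
r[5] = 19  (first piece 2, then r[3]=14)
r[6] = 28  (first piece 3, then r[3]=14)
r[7] = 30  (first piece 1, then r[6]=28)
r[8] = 37
r[9] = 42  (first piece 3, then r[6]=28)
r[10] = 44  (first piece 1, then r[9]=42)
r[11] = 51  (first piece 3, then r[8]=37)
Maximum revenue is $51.
Now minimize piece count subject to staying optimal: for each k, pieces[k] = 1 + min over i with p[i]+r[k−i]=r[k] of pieces[k−i].
pieces[8] = 1
pieces[9] = 3
pieces[10] = 4
pieces[11] = 2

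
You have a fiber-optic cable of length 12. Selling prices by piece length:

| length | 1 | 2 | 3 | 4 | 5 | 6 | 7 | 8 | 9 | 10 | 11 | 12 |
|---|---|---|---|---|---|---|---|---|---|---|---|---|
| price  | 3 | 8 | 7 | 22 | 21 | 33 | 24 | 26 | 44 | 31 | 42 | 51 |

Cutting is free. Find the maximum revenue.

Consider every possible first cut. v[k] is the best of p[i]+v[k−i] over all sellable i≤k.
v[1] = 3
v[2] = 8
v[3] = 11  (first piece 1, then v[2]=8)
v[4] = 22
v[5] = 25  (first piece 1, then v[4]=22)
v[6] = 33
v[7] = 36  (first piece 1, then v[6]=33)
v[8] = 44  (first piece 4, then v[4]=22)
v[9] = 47  (first piece 1, then v[8]=44)
v[10] = 55  (first piece 4, then v[6]=33)
v[11] = 58  (first piece 1, then v[10]=55)
v[12] = 66  (first piece 4, then v[8]=44)
One optimal cutting: 4 + 4 + 4 → $22 + $22 + $22 = $66.

66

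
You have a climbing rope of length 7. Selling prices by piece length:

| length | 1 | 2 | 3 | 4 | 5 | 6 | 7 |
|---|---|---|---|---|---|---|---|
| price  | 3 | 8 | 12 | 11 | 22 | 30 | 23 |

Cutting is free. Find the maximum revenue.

Consider every possible first cut. R[k] is the best of p[i]+R[k−i] over all sellable i≤k.
R[1] = 3
R[2] = 8
R[3] = 12
R[4] = 16  (first piece 2, then R[2]=8)
R[5] = 22
R[6] = 30
R[7] = 33  (first piece 1, then R[6]=30)
One optimal cutting: 6 + 1 → €30 + €3 = €33.

33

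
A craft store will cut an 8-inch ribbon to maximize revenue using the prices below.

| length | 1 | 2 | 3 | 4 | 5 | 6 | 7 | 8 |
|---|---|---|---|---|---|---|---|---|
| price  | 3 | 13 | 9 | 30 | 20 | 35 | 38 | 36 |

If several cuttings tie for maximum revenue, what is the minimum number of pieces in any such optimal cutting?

2

Build r[k] bottom-up: r[k] = max over allowed piece i of (p[i] + r[k−i]).
r[1] = 3
r[2] = 13
r[3] = 16  (first piece 1, then r[2]=13)
r[4] = 30
r[5] = 33  (first piece 1, then r[4]=30)
r[6] = 43  (first piece 2, then r[4]=30)
r[7] = 46  (first piece 1, then r[6]=43)
r[8] = 60  (first piece 4, then r[4]=30)
Maximum revenue is ¢60.
Now minimize piece count subject to staying optimal: for each k, pieces[k] = 1 + min over i with p[i]+r[k−i]=r[k] of pieces[k−i].
pieces[5] = 2
pieces[6] = 2
pieces[7] = 3
pieces[8] = 2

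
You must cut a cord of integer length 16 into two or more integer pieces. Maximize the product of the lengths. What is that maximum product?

324

Fill f[k] for k=2..16: at each k try every first piece i and multiply by the better of (k−i) uncut or f[k−i].
f[2] = 1×max(1,0) = 1×1 = 1
f[3] = max(1×2, 2×1) = 2
f[4] = max(1×3, 2×2, 3×1) = 4
f[5] = max(1×4, 2×3, 3×2, 4×1) = 6
f[6] = max(1×6, 2×4, 3×3, 4×2, 5×1) = 9
f[7] = max(1×9, 2×6, 3×4, 4×3, 5×2, 6×1) = 12
f[8] = max(1×12, 2×9, 3×6, …, 6×2, 7×1) = 18
f[9] = max(1×18, 2×12, 3×9, …, 7×2, 8×1) = 27
f[10] = max(1×27, 2×18, 3×12, …, 8×2, 9×1) = 36
f[11] = max(1×36, 2×27, 3×18, …, 9×2, 10×1) = 54
f[12] = max(1×54, 2×36, 3×27, …, 10×2, 11×1) = 81
f[13] = max(1×81, 2×54, 3×36, …, 11×2, 12×1) = 108
f[14] = max(1×108, 2×81, 3×54, …, 12×2, 13×1) = 162
f[15] = max(1×162, 2×108, 3×81, …, 13×2, 14×1) = 243
f[16] = max(1×243, 2×162, 3×108, …, 14×2, 15×1) = 324
One optimal split: 3 + 3 + 3 + 3 + 2 + 2; product 3×3×3×3×2×2 = 324.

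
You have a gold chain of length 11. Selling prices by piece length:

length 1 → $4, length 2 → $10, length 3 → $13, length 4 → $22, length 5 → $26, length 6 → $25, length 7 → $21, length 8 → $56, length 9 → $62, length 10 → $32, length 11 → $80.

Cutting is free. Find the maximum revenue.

Consider every possible first cut. v[k] is the best of p[i]+v[k−i] over all sellable i≤k.
v[1] = 4
v[2] = max(4+4, 10+0) = 10
v[3] = max(4+10, 10+4, 13+0) = 14
v[4] = max(4+14, 10+10, 13+4, 22+0) = 22
v[5] = max(4+22, 10+14, 13+10, 22+4, 26+0) = 26
v[6] = max(4+26, 10+22, 13+14, 22+10, 26+4, 25+0) = 32
v[7] = max(4+32, 10+26, 13+22, …, 25+4, 21+0) = 36
v[8] = max(4+36, 10+32, 13+26, …, 21+4, 56+0) = 56
v[9] = max(4+56, 10+36, 13+32, …, 56+4, 62+0) = 62
v[10] = max(4+62, 10+56, 13+36, …, 62+4, 32+0) = 66
v[11] = max(4+66, 10+62, 13+56, …, 32+4, 80+0) = 80
Best is to sell the whole 11-inch piece uncut for $80.

80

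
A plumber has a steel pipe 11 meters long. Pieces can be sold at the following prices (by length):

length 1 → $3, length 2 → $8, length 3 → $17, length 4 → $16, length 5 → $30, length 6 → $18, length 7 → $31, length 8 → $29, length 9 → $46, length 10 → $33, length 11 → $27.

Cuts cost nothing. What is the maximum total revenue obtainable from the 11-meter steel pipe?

64

Consider every possible first cut. best[k] is the best of p[i]+best[k−i] over all sellable i≤k.
best[1] = 3
best[2] = max(3+3, 8+0) = 8
best[3] = max(3+8, 8+3, 17+0) = 17
best[4] = max(3+17, 8+8, 17+3, 16+0) = 20
best[5] = max(3+20, 8+17, 17+8, 16+3, 30+0) = 30
best[6] = max(3+30, 8+20, 17+17, 16+8, 30+3, 18+0) = 34
best[7] = max(3+34, 8+30, 17+20, …, 18+3, 31+0) = 38
best[8] = max(3+38, 8+34, 17+30, …, 31+3, 29+0) = 47
best[9] = max(3+47, 8+38, 17+34, …, 29+3, 46+0) = 51
best[10] = max(3+51, 8+47, 17+38, …, 46+3, 33+0) = 60
best[11] = max(3+60, 8+51, 17+47, …, 33+3, 27+0) = 64
One optimal cutting: 5 + 3 + 3 → $30 + $17 + $17 = $64.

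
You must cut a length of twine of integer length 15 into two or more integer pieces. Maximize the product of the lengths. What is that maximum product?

243

Fill prod[k] for k=2..15: at each k try every first piece i and multiply by the better of (k−i) uncut or prod[k−i].
Small cases: prod[2]=1, prod[3]=2, prod[4]=4, prod[5]=6, prod[6]=9, prod[7]=12, prod[8]=18.
prod[9] = 3×max(6,9) = 3×9 = 27
prod[10] = 2×max(8,18) = 2×18 = 36
prod[11] = 2×max(9,27) = 2×27 = 54
prod[12] = 3×max(9,27) = 3×27 = 81
prod[13] = 2×max(11,54) = 2×54 = 108
prod[14] = 2×max(12,81) = 2×81 = 162
prod[15] = 3×max(12,81) = 3×81 = 243
One optimal split: 3 + 3 + 3 + 3 + 3; product 3×3×3×3×3 = 243.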